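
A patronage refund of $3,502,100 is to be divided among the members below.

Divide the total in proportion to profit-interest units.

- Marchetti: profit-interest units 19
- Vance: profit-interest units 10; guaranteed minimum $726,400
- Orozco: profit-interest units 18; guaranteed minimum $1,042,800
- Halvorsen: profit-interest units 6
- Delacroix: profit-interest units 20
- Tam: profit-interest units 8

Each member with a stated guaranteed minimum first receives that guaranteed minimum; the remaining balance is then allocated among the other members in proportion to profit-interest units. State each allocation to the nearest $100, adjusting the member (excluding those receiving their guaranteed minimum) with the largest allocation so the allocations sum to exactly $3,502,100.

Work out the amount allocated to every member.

Marchetti: $621,200 | Vance: $726,400 | Orozco: $1,042,800 | Halvorsen: $196,200 | Delacroix: $653,900 | Tam: $261,600

Fund the minimums — Vance $726,400; Orozco $1,042,800. Residual $1,732,900.
Residual split over remaining profit-interest units 53: Marchetti 621,228.30 → $621,200; Halvorsen 196,177.36 → $196,200; Delacroix 653,924.53 → $653,900; Tam 261,569.81 → $261,600.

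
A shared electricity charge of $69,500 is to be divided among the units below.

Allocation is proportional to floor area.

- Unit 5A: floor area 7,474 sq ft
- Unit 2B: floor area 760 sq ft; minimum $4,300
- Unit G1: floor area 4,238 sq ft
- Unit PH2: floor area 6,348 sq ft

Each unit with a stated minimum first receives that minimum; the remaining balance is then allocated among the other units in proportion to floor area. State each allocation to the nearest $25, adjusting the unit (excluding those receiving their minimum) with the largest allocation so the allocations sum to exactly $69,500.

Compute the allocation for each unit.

Minimums first: Unit 2B $4,300. Balance $65,200.
Balance split over remaining floor area 18,060: Unit 5A 26,982.55 → $26,975; Unit G1 15,299.98 → $15,300; Unit PH2 22,917.48 → $22,925.

Unit 5A: $26,975 · Unit 2B: $4,300 · Unit G1: $15,300 · Unit PH2: $22,925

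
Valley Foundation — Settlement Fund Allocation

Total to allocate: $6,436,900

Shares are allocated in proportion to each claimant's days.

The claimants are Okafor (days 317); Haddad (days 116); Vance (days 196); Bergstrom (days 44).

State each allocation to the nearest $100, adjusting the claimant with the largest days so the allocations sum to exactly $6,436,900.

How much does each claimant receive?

Sum of days: 317 + 116 + 196 + 44 = 673.
Raw shares: Okafor 3,031,942.50; Haddad 1,109,480.53; Vance 1,874,639.52; Bergstrom 420,837.44.
At nearest $100: Okafor $3,031,900; Haddad $1,109,500; Vance $1,874,600; Bergstrom $420,800. Sum = $6,436,800.
Difference $6,436,900 − $6,436,800 = +$100 applied to largest days (Okafor): Okafor becomes $3,032,000.

Okafor: $3,032,000; Haddad: $1,109,500; Vance: $1,874,600; Bergstrom: $420,800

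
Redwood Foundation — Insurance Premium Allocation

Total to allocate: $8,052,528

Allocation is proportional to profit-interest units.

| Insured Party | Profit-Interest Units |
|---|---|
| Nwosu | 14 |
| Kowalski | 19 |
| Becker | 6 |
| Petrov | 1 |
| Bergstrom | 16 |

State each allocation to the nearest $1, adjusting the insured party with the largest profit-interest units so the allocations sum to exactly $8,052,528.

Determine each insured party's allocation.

Total profit-interest units = 14 + 19 + 6 + 1 + 16 = 56.
Proportional shares: Nwosu 2,013,132.00; Kowalski 2,732,107.71; Becker 862,770.86; Petrov 143,795.14; Bergstrom 2,300,722.29.
At nearest $1: Nwosu $2,013,132; Kowalski $2,732,108; Becker $862,771; Petrov $143,795; Bergstrom $2,300,722. Sum = $8,052,528.
Sum already equals the total — no adjustment.

Nwosu: $2,013,132; Kowalski: $2,732,108; Becker: $862,771; Petrov: $143,795; Bergstrom: $2,300,722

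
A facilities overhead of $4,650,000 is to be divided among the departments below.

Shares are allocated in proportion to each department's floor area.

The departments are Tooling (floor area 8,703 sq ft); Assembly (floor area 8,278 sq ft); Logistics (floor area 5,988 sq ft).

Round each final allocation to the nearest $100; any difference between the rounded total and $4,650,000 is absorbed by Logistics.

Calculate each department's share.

Combined floor area = 22,969.
Pro-rata amounts: Tooling 8,703/22,969 × $4,650,000 = 1,761,894.29; Assembly 8,278/22,969 × $4,650,000 = 1,675,854.41; Logistics 5,988/22,969 × $4,650,000 = 1,212,251.30.
Rounded to nearest $100: Tooling $1,761,900; Assembly $1,675,900; Logistics $1,212,300. Sum = $4,650,100.
Difference $4,650,000 − $4,650,100 = −$100 applied to Logistics: Logistics becomes $1,212,200.

Tooling: $1,761,900 | Assembly: $1,675,900 | Logistics: $1,212,200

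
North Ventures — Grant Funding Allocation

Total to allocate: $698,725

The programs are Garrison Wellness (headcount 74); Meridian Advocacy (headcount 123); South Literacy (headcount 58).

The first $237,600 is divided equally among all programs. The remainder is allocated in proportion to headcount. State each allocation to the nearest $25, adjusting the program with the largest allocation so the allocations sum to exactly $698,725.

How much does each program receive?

$237,600 shared equally gives $79,200 per program.
Remainder $461,125 by headcount (total 255): Garrison Wellness 133,816.67 → $133,825; Meridian Advocacy 222,425.00 → $222,425; South Literacy 104,883.33 → $104,875.
Totals: Garrison Wellness $79,200 + $133,825 = $213,025; Meridian Advocacy $79,200 + $222,425 = $301,625; South Literacy $79,200 + $104,875 = $184,075.

Garrison Wellness: $213,025 | Meridian Advocacy: $301,625 | South Literacy: $184,075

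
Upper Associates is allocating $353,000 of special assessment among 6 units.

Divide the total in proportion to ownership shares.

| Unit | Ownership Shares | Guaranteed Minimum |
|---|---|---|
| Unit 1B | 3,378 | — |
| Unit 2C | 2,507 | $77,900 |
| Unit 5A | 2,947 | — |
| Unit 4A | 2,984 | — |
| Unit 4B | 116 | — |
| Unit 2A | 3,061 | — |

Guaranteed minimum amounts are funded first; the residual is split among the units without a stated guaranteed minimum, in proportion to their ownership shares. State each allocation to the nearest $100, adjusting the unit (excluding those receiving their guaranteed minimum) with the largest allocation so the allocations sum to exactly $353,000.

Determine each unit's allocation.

Unit 1B: $74,500 | Unit 2C: $77,900 | Unit 5A: $64,900 | Unit 4A: $65,700 | Unit 4B: $2,600 | Unit 2A: $67,400

Guaranteed amounts: Unit 2C $77,900. Balance $275,100.
Balance split over remaining ownership shares 12,486: Unit 1B 74,426.38 → $74,400; Unit 5A 64,930.30 → $64,900; Unit 4A 65,745.51 → $65,700; Unit 4B 2,555.79 → $2,600; Unit 2A 67,442.02 → $67,400.
Rounding difference +$100 applied to Unit 1B → $74,500.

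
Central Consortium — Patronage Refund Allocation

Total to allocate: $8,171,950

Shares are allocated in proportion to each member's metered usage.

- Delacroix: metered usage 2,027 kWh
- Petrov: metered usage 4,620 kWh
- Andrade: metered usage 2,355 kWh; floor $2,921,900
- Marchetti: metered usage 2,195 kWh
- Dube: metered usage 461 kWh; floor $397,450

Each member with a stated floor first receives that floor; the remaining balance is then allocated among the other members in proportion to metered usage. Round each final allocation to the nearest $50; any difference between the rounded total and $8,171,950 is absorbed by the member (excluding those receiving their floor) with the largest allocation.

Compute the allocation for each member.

Guaranteed amounts: Andrade $2,921,900; Dube $397,450. Residual $4,852,600.
Residual split over remaining metered usage 8,842: Delacroix 1,112,442.91 → $1,112,450; Petrov 2,535,513.68 → $2,535,500; Marchetti 1,204,643.41 → $1,204,650.

Delacroix: $1,112,450 · Petrov: $2,535,500 · Andrade: $2,921,900 · Marchetti: $1,204,650 · Dube: $397,450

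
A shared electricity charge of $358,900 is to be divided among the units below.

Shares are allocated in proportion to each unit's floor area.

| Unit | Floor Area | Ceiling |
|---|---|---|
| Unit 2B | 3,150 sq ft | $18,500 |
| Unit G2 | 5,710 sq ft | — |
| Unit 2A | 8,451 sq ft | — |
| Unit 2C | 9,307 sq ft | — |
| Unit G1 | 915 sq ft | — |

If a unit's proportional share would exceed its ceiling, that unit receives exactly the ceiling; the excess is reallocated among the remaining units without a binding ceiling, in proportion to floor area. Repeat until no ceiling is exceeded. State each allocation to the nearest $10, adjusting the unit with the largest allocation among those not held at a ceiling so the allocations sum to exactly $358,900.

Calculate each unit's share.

Floor area total: 27,533.
Unconstrained shares: Unit 2B 41,061.09; Unit G2 74,431.37; Unit 2A 110,161.04; Unit 2C 121,319.23; Unit G1 11,927.27.
Held at cap: Unit 2B ($18,500); balance $340,400 reallocated over remaining floor area 24,383.
Remaining shares: Unit G2 79,714.72 → $79,710; Unit 2A 117,980.58 → $117,980; Unit 2C 129,930.80 → $129,930; Unit G1 12,773.90 → $12,770.
Rounding difference +$10 applied to Unit 2C → $129,940.

Unit 2B: $18,500; Unit G2: $79,710; Unit 2A: $117,980; Unit 2C: $129,940; Unit G1: $12,770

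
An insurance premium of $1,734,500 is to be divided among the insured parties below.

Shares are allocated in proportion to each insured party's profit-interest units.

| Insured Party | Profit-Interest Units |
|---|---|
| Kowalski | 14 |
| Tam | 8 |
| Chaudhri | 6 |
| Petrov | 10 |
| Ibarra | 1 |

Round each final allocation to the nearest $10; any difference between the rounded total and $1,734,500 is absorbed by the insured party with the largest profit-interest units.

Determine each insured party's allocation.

Kowalski: $622,650 · Tam: $355,790 · Chaudhri: $266,850 · Petrov: $444,740 · Ibarra: $44,470

Combined profit-interest units = 39.
Proportional shares: Kowalski 14/39 × $1,734,500 = 622,641.03; Tam 8/39 × $1,734,500 = 355,794.87; Chaudhri 6/39 × $1,734,500 = 266,846.15; Petrov 10/39 × $1,734,500 = 444,743.59; Ibarra 1/39 × $1,734,500 = 44,474.36.
Rounded to nearest $10: Kowalski $622,640; Tam $355,790; Chaudhri $266,850; Petrov $444,740; Ibarra $44,470. Sum = $1,734,490.
Difference $1,734,500 − $1,734,490 = +$10 applied to largest profit-interest units (Kowalski): Kowalski becomes $622,650.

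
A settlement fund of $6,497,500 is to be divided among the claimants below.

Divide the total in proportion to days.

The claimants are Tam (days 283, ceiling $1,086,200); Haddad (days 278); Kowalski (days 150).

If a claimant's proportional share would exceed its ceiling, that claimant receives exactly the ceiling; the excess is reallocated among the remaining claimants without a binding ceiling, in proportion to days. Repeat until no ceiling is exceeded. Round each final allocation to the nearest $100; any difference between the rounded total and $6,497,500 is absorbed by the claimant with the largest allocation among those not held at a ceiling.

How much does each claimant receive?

Tam: $1,086,200 | Haddad: $3,514,800 | Kowalski: $1,896,500

Combined days = 711.
Pro-rata shares before constraints: Tam 2,586,206.05; Haddad 2,540,513.36; Kowalski 1,370,780.59.
Cap binds for Tam ($1,086,200); remaining pool $5,411,300 reallocated over remaining days 428.
Redistributed shares: Haddad 3,514,816.36 → $3,514,800; Kowalski 1,896,483.64 → $1,896,500.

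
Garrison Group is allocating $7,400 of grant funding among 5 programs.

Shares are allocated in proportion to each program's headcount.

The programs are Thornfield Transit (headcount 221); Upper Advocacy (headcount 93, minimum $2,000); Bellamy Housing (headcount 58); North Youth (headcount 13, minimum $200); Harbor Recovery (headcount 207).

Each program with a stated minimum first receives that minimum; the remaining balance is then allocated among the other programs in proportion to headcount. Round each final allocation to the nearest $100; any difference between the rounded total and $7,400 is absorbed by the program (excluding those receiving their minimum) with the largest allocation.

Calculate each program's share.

Fund the minimums — Upper Advocacy $2,000; North Youth $200. Balance $5,200.
Balance split over remaining headcount 486: Thornfield Transit 2,364.61 → $2,400; Bellamy Housing 620.58 → $600; Harbor Recovery 2,214.81 → $2,200.

Thornfield Transit: $2,400 | Upper Advocacy: $2,000 | Bellamy Housing: $600 | North Youth: $200 | Harbor Recovery: $2,200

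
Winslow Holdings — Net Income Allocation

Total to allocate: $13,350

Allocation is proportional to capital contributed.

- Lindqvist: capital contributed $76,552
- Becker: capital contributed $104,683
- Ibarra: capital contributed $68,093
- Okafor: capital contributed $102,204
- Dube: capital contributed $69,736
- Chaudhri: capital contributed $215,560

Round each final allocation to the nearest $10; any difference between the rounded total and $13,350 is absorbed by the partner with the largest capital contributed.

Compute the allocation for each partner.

Capital contributed total: 636,828.
Proportional shares: Lindqvist 76,552/636,828 × $13,350 = 1,604.78; Becker 104,683/636,828 × $13,350 = 2,194.50; Ibarra 68,093/636,828 × $13,350 = 1,427.45; Okafor 102,204/636,828 × $13,350 = 2,142.53; Dube 69,736/636,828 × $13,350 = 1,461.89; Chaudhri 215,560/636,828 × $13,350 = 4,518.84.
At nearest $10: Lindqvist $1,600; Becker $2,190; Ibarra $1,430; Okafor $2,140; Dube $1,460; Chaudhri $4,520. Sum = $13,340.
Difference $13,350 − $13,340 = +$10 applied to largest capital contributed (Chaudhri): Chaudhri becomes $4,530.

Lindqvist: $1,600; Becker: $2,190; Ibarra: $1,430; Okafor: $2,140; Dube: $1,460; Chaudhri: $4,530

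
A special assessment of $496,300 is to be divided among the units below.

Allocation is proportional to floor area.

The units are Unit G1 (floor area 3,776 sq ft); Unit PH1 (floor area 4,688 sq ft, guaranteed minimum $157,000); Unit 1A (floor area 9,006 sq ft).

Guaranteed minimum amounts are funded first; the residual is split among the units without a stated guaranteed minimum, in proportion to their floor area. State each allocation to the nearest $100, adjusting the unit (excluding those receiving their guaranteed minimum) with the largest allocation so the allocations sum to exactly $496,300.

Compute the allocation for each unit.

Minimums first: Unit PH1 $157,000. Balance $339,300.
Balance split over remaining floor area 12,782: Unit G1 100,234.45 → $100,200; Unit 1A 239,065.55 → $239,100.

Unit G1: $100,200; Unit PH1: $157,000; Unit 1A: $239,100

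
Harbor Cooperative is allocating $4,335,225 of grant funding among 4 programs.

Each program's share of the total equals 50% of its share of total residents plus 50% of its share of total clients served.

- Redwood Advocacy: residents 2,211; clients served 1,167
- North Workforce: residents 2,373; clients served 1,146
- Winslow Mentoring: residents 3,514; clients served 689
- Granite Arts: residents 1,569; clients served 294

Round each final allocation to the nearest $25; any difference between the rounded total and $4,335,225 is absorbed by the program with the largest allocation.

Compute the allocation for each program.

Residents total 9,667; clients served total 3,296.
Blended shares (50% residents + 50% clients served): Redwood Advocacy 0.2914; North Workforce 0.2966; Winslow Mentoring 0.2863; Granite Arts 0.1258.
Raw shares: Redwood Advocacy 1,263,245.08; North Workforce 1,285,759.39; Winslow Mentoring 1,241,057.80; Granite Arts 545,162.73.
After rounding ($25): Redwood Advocacy $1,263,250; North Workforce $1,285,750; Winslow Mentoring $1,241,050; Granite Arts $545,175. Sum = $4,335,225.
No rounding difference to absorb.

Redwood Advocacy: $1,263,250 | North Workforce: $1,285,750 | Winslow Mentoring: $1,241,050 | Granite Arts: $545,175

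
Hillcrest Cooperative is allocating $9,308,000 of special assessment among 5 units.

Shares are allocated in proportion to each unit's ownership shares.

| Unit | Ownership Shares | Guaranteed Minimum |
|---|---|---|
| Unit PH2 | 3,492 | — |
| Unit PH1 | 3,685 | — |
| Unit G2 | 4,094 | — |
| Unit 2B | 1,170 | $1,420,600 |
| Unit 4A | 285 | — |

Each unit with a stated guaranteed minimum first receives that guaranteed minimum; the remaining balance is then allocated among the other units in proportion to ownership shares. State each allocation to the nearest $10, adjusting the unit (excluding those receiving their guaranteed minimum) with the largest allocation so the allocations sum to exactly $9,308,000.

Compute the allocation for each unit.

Guaranteed amounts: Unit 2B $1,420,600. Remaining pool $7,887,400.
Remaining pool split over remaining ownership shares 11,556: Unit PH2 2,383,419.94 → $2,383,420; Unit PH1 2,515,149.62 → $2,515,150; Unit G2 2,794,307.34 → $2,794,310; Unit 4A 194,523.10 → $194,520.

Unit PH2: $2,383,420; Unit PH1: $2,515,150; Unit G2: $2,794,310; Unit 2B: $1,420,600; Unit 4A: $194,520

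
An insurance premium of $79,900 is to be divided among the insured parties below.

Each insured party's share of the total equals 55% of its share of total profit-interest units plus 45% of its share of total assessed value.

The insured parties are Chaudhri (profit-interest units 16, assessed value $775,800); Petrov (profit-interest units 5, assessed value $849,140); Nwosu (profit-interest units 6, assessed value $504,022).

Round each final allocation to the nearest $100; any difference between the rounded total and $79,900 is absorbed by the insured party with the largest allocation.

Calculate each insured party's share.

Chaudhri: $39,100; Petrov: $22,500; Nwosu: $18,300

Totals — profit-interest units 27, assessed value 2,128,962.
Combined weights (55% profit-interest units + 45% assessed value): Chaudhri 0.4899; Petrov 0.2813; Nwosu 0.2288.
Raw shares: Chaudhri 39,143.59; Petrov 22,478.67; Nwosu 18,277.74.
After rounding ($100): Chaudhri $39,100; Petrov $22,500; Nwosu $18,300. Sum = $79,900.
Rounded total matches; no reconciliation needed.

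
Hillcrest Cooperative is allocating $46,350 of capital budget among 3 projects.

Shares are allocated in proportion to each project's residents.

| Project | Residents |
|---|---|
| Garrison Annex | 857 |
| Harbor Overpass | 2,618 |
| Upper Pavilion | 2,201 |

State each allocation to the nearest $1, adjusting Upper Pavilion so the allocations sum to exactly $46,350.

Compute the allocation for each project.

Total residents = 5,676.
Pro-rata amounts: Garrison Annex 857/5,676 × $46,350 = 6,998.23; Harbor Overpass 2,618/5,676 × $46,350 = 21,378.49; Upper Pavilion 2,201/5,676 × $46,350 = 17,973.28.
At nearest $1: Garrison Annex $6,998; Harbor Overpass $21,378; Upper Pavilion $17,973. Sum = $46,349.
Difference $46,350 − $46,349 = +$1 applied to Upper Pavilion: Upper Pavilion becomes $17,974.

Garrison Annex: $6,998; Harbor Overpass: $21,378; Upper Pavilion: $17,974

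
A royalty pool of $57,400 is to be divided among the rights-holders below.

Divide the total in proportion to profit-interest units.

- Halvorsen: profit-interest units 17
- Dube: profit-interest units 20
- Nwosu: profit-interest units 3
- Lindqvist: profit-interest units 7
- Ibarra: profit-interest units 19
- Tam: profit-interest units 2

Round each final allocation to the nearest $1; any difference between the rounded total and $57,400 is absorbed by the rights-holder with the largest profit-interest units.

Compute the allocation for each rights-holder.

Halvorsen: $14,350 · Dube: $16,883 · Nwosu: $2,532 · Lindqvist: $5,909 · Ibarra: $16,038 · Tam: $1,688

Profit-interest units total: 68.
Raw shares: Halvorsen 17/68 × $57,400 = 14,350.00; Dube 20/68 × $57,400 = 16,882.35; Nwosu 3/68 × $57,400 = 2,532.35; Lindqvist 7/68 × $57,400 = 5,908.82; Ibarra 19/68 × $57,400 = 16,038.24; Tam 2/68 × $57,400 = 1,688.24.
At nearest $1: Halvorsen $14,350; Dube $16,882; Nwosu $2,532; Lindqvist $5,909; Ibarra $16,038; Tam $1,688. Sum = $57,399.
Difference $57,400 − $57,399 = +$1 applied to largest profit-interest units (Dube): Dube becomes $16,883.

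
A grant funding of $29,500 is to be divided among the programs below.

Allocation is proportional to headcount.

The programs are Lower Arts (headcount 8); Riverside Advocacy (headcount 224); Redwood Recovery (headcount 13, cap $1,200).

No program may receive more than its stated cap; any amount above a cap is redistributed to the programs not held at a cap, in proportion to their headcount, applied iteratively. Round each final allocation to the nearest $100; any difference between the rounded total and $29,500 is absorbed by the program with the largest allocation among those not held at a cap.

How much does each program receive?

Lower Arts: $1,000 | Riverside Advocacy: $27,300 | Redwood Recovery: $1,200

Headcount total: 245.
Proportional shares (ignoring caps): Lower Arts 963.27; Riverside Advocacy 26,971.43; Redwood Recovery 1,565.31.
Cap binds for Redwood Recovery ($1,200); residual $28,300 reallocated over remaining headcount 232.
Shares after redistribution: Lower Arts 975.86 → $1,000; Riverside Advocacy 27,324.14 → $27,300.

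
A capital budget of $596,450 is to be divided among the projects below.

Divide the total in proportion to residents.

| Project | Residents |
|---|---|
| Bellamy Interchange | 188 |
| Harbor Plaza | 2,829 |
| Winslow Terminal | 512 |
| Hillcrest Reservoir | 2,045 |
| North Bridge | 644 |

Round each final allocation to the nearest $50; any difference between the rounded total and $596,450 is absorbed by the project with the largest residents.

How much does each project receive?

Bellamy Interchange: $18,050 | Harbor Plaza: $271,400 | Winslow Terminal: $49,100 | Hillcrest Reservoir: $196,150 | North Bridge: $61,750

Combined residents = 6,218.
Raw shares: Bellamy Interchange 188/6,218 × $596,450 = 18,033.55; Harbor Plaza 2,829/6,218 × $596,450 = 271,366.52; Winslow Terminal 512/6,218 × $596,450 = 49,112.64; Hillcrest Reservoir 2,045/6,218 × $596,450 = 196,162.79; North Bridge 644/6,218 × $596,450 = 61,774.49.
At nearest $50: Bellamy Interchange $18,050; Harbor Plaza $271,350; Winslow Terminal $49,100; Hillcrest Reservoir $196,150; North Bridge $61,750. Sum = $596,400.
Difference $596,450 − $596,400 = +$50 applied to largest residents (Harbor Plaza): Harbor Plaza becomes $271,400.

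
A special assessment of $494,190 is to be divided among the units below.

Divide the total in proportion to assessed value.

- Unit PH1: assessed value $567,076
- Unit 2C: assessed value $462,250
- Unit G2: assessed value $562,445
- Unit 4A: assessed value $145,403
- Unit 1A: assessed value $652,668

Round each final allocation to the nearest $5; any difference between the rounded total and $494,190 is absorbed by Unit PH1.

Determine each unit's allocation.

Assessed value total: 2,389,842.
Raw shares: Unit PH1 567,076/2,389,842 × $494,190 = 117,264.36; Unit 2C 462,250/2,389,842 × $494,190 = 95,587.63; Unit G2 562,445/2,389,842 × $494,190 = 116,306.72; Unit 4A 145,403/2,389,842 × $494,190 = 30,067.56; Unit 1A 652,668/2,389,842 × $494,190 = 134,963.73.
At nearest $5: Unit PH1 $117,265; Unit 2C $95,590; Unit G2 $116,305; Unit 4A $30,070; Unit 1A $134,965. Sum = $494,195.
Difference $494,190 − $494,195 = −$5 applied to Unit PH1: Unit PH1 becomes $117,260.

Unit PH1: $117,260; Unit 2C: $95,590; Unit G2: $116,305; Unit 4A: $30,070; Unit 1A: $134,965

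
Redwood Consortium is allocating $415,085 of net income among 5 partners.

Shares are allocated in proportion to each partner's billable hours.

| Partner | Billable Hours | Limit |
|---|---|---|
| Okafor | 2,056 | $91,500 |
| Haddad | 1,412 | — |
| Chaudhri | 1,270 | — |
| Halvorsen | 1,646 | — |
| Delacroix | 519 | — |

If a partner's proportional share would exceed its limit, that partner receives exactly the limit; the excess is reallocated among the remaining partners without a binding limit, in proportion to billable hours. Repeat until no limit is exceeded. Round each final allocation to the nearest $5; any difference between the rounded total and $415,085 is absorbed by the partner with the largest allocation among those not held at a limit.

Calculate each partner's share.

Billable hours total: 6,903.
Pro-rata shares before constraints: Okafor 123,629.55; Haddad 84,905.12; Chaudhri 76,366.50; Halvorsen 98,975.79; Delacroix 31,208.04.
Cap binds for Okafor ($91,500); remaining pool $323,585 reallocated over remaining billable hours 4,847.
Shares after redistribution: Haddad 94,264.91 → $94,265; Chaudhri 84,785.01 → $84,785; Halvorsen 109,886.72 → $109,885; Delacroix 34,648.36 → $34,650.

Okafor: $91,500 | Haddad: $94,265 | Chaudhri: $84,785 | Halvorsen: $109,885 | Delacroix: $34,650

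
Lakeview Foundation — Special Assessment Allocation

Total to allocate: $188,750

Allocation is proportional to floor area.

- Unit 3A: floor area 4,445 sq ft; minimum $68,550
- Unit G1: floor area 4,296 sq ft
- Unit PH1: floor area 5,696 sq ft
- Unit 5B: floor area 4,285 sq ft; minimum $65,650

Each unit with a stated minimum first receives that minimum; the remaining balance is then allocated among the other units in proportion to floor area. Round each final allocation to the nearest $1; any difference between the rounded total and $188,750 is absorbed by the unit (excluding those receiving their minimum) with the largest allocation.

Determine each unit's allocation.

Minimums first: Unit 3A $68,550; Unit 5B $65,650. Residual $54,550.
Residual split over remaining floor area 9,992: Unit G1 23,453.44 → $23,453; Unit PH1 31,096.56 → $31,097.

Unit 3A: $68,550 | Unit G1: $23,453 | Unit PH1: $31,097 | Unit 5B: $65,650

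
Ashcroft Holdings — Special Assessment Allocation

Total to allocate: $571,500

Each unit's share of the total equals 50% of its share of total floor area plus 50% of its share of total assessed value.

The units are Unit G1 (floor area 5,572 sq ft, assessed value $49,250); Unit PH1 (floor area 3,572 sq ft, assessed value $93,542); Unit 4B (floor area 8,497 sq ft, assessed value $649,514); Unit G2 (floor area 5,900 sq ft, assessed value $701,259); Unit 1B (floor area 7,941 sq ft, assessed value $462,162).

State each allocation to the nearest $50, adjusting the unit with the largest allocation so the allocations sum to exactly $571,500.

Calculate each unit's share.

Totals — floor area 31,482, assessed value 1,955,727.
Composite weights (50% floor area + 50% assessed value): Unit G1 0.1011; Unit PH1 0.0806; Unit 4B 0.3010; Unit G2 0.2730; Unit 1B 0.2443.
Proportional shares: Unit G1 57,770.79; Unit PH1 46,089.03; Unit 4B 172,024.07; Unit G2 156,012.53; Unit 1B 139,603.59.
Rounded to nearest $50: Unit G1 $57,750; Unit PH1 $46,100; Unit 4B $172,000; Unit G2 $156,000; Unit 1B $139,600. Sum = $571,450.
Difference $571,500 − $571,450 = +$50 applied to largest allocation (Unit 4B): Unit 4B becomes $172,050.

Unit G1: $57,750; Unit PH1: $46,100; Unit 4B: $172,050; Unit G2: $156,000; Unit 1B: $139,600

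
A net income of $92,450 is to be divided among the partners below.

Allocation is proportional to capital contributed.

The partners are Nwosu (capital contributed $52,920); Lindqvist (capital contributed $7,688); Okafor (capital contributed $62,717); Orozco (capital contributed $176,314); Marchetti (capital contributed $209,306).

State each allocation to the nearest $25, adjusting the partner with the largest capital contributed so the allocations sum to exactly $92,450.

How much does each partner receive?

Capital contributed total: 508,945.
Unrounded shares: Nwosu 52,920/508,945 × $92,450 = 9,612.93; Lindqvist 7,688/508,945 × $92,450 = 1,396.53; Okafor 62,717/508,945 × $92,450 = 11,392.56; Orozco 176,314/508,945 × $92,450 = 32,027.49; Marchetti 209,306/508,945 × $92,450 = 38,020.49.
Rounded to nearest $25: Nwosu $9,625; Lindqvist $1,400; Okafor $11,400; Orozco $32,025; Marchetti $38,025. Sum = $92,475.
Difference $92,450 − $92,475 = −$25 applied to largest capital contributed (Marchetti): Marchetti becomes $38,000.

Nwosu: $9,625; Lindqvist: $1,400; Okafor: $11,400; Orozco: $32,025; Marchetti: $38,000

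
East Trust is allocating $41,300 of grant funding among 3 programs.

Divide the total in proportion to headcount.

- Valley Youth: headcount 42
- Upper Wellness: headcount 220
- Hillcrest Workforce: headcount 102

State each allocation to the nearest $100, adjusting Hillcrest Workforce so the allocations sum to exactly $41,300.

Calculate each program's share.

Valley Youth: $4,800 · Upper Wellness: $25,000 · Hillcrest Workforce: $11,500

Combined headcount = 364.
Pro-rata amounts: Valley Youth 42/364 × $41,300 = 4,765.38; Upper Wellness 220/364 × $41,300 = 24,961.54; Hillcrest Workforce 102/364 × $41,300 = 11,573.08.
Rounded to nearest $100: Valley Youth $4,800; Upper Wellness $25,000; Hillcrest Workforce $11,600. Sum = $41,400.
Difference $41,300 − $41,400 = −$100 applied to Hillcrest Workforce: Hillcrest Workforce becomes $11,500.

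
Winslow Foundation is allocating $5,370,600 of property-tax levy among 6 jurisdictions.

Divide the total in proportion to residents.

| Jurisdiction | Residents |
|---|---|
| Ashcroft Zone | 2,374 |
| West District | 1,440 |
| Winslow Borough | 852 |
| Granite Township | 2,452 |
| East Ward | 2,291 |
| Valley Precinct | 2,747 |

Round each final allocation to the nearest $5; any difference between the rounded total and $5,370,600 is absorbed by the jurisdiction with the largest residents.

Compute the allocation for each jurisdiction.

Ashcroft Zone: $1,048,850 | West District: $636,200 | Winslow Borough: $376,420 | Granite Township: $1,083,310 | East Ward: $1,012,180 | Valley Precinct: $1,213,640

Residents total: 2,374 + 1,440 + 852 + 2,452 + 2,291 + 2,747 = 12,156.
Unrounded shares: Ashcroft Zone 1,048,848.67; West District 636,201.38; Winslow Borough 376,419.15; Granite Township 1,083,309.58; East Ward 1,012,178.73; Valley Precinct 1,213,642.498.
After rounding ($5): Ashcroft Zone $1,048,850; West District $636,200; Winslow Borough $376,420; Granite Township $1,083,310; East Ward $1,012,180; Valley Precinct $1,213,640. Sum = $5,370,600.
No rounding difference to absorb.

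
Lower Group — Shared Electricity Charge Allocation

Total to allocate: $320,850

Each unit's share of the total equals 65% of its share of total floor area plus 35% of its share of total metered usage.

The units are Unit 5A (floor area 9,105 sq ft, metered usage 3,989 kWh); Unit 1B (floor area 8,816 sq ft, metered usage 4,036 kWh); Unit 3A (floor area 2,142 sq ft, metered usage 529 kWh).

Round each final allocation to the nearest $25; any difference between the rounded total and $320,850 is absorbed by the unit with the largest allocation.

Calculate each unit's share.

Unit 5A: $147,025; Unit 1B: $144,625; Unit 3A: $29,200

Totals — floor area 20,063, metered usage 8,554.
Composite weights (65% floor area + 35% metered usage): Unit 5A 0.4582; Unit 1B 0.4508; Unit 3A 0.0910.
Proportional shares: Unit 5A 147,013.26; Unit 1B 144,626.16; Unit 3A 29,210.58.
Rounded to nearest $25: Unit 5A $147,025; Unit 1B $144,625; Unit 3A $29,200. Sum = $320,850.
No rounding difference to absorb.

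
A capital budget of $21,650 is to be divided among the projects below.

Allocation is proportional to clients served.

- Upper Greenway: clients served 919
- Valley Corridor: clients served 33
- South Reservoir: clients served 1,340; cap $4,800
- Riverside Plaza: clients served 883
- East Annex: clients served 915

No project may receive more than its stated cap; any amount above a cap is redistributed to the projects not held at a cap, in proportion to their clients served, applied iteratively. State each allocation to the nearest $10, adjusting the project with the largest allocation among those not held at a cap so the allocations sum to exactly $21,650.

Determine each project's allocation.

Sum of clients served: 4,090.
Unconstrained shares: Upper Greenway 4,864.63; Valley Corridor 174.68; South Reservoir 7,093.15; Riverside Plaza 4,674.07; East Annex 4,843.46.
Capped: South Reservoir ($4,800); remaining pool $16,850 reallocated over remaining clients served 2,750.
Redistributed shares: Upper Greenway 5,630.96 → $5,630; Valley Corridor 202.20 → $200; Riverside Plaza 5,410.38 → $5,410; East Annex 5,606.45 → $5,610.

Upper Greenway: $5,630 | Valley Corridor: $200 | South Reservoir: $4,800 | Riverside Plaza: $5,410 | East Annex: $5,610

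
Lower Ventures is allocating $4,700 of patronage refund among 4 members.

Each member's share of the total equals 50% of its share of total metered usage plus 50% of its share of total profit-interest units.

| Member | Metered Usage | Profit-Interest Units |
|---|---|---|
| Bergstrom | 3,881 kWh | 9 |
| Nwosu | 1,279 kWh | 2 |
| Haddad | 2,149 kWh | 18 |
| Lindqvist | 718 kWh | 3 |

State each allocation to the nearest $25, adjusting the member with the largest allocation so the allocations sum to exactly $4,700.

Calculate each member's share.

Bergstrom: $1,800 | Nwosu: $525 | Haddad: $1,950 | Lindqvist: $425

Totals — metered usage 8,027, profit-interest units 32.
Composite weights (50% metered usage + 50% profit-interest units): Bergstrom 0.3824; Nwosu 0.1109; Haddad 0.4151; Lindqvist 0.0916.
Unrounded shares: Bergstrom 1,797.15; Nwosu 521.32; Haddad 1,951.02; Lindqvist 430.52.
After rounding ($25): Bergstrom $1,800; Nwosu $525; Haddad $1,950; Lindqvist $425. Sum = $4,700.
No rounding difference to absorb.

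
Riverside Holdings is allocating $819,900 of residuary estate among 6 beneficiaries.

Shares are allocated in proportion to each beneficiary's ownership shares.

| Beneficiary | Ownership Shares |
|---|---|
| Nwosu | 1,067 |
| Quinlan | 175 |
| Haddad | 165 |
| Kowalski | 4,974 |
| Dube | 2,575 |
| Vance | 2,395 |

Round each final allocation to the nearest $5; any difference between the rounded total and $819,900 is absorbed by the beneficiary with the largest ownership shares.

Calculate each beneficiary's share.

Combined ownership shares = 1,067 + 175 + 165 + 4,974 + 2,575 + 2,395 = 11,351.
Unrounded shares: Nwosu 77,071.03; Quinlan 12,640.52; Haddad 11,918.20; Kowalski 359,279.59; Dube 185,996.17; Vance 172,994.49.
At nearest $5: Nwosu $77,070; Quinlan $12,640; Haddad $11,920; Kowalski $359,280; Dube $185,995; Vance $172,995. Sum = $819,900.
Rounded total matches; no reconciliation needed.

Nwosu: $77,070 | Quinlan: $12,640 | Haddad: $11,920 | Kowalski: $359,280 | Dube: $185,995 | Vance: $172,995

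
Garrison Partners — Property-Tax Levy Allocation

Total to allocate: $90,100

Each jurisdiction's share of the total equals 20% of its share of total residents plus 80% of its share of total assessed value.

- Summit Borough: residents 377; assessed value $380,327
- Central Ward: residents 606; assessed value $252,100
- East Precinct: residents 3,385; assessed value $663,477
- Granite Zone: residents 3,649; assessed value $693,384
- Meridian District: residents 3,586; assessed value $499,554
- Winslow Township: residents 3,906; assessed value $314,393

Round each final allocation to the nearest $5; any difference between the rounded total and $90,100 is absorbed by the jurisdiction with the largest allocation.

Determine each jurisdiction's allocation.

Summit Borough: $10,215 · Central Ward: $7,185 · East Precinct: $20,995 · Granite Zone: $22,075 · Meridian District: $17,010 · Winslow Township: $12,620

Totals — residents 15,509, assessed value 2,803,235.
Combined weights (20% residents + 80% assessed value): Summit Borough 0.1134; Central Ward 0.0798; East Precinct 0.2330; Granite Zone 0.2449; Meridian District 0.1888; Winslow Township 0.1401.
Pro-rata amounts: Summit Borough 10,217.44; Central Ward 7,186.40; East Precinct 20,993.13; Granite Zone 22,068.88; Meridian District 17,011.70; Winslow Township 12,622.44.
At nearest $5: Summit Borough $10,215; Central Ward $7,185; East Precinct $20,995; Granite Zone $22,070; Meridian District $17,010; Winslow Township $12,620. Sum = $90,095.
Difference $90,100 − $90,095 = +$5 applied to largest allocation (Granite Zone): Granite Zone becomes $22,075.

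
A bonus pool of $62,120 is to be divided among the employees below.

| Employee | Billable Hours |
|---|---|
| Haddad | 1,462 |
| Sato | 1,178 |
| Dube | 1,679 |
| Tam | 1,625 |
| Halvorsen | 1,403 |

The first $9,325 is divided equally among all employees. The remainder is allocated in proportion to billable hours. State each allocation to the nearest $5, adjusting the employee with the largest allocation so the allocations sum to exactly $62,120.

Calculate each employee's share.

First tranche $9,325 split equally: $1,865 each.
Remainder $52,795 by billable hours (total 7,347): Haddad 10,505.82 → $10,505; Sato 8,465.02 → $8,465; Dube 12,065.17 → $12,065; Tam 11,677.13 → $11,675; Halvorsen 10,081.85 → $10,080.
Rounding difference +$5 on remainder applied to Dube.
Totals: Haddad $1,865 + $10,505 = $12,370; Sato $1,865 + $8,465 = $10,330; Dube $1,865 + $12,070 = $13,935; Tam $1,865 + $11,675 = $13,540; Halvorsen $1,865 + $10,080 = $11,945.

Haddad: $12,370 · Sato: $10,330 · Dube: $13,935 · Tam: $13,540 · Halvorsen: $11,945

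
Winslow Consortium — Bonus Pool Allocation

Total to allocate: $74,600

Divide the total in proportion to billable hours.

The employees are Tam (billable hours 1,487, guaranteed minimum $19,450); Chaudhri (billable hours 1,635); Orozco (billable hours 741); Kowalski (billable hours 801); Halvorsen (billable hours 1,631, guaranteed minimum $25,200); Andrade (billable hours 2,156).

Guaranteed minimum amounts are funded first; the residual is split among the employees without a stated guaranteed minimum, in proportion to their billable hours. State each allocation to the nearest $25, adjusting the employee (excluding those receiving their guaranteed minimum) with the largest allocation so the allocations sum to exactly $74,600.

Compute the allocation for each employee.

Minimums first: Tam $19,450; Halvorsen $25,200. Remaining pool $29,950.
Remaining pool split over remaining billable hours 5,333: Chaudhri 9,182.12 → $9,175; Orozco 4,161.44 → $4,150; Kowalski 4,498.40 → $4,500; Andrade 12,108.04 → $12,100.
Rounding difference +$25 applied to Andrade → $12,125.

Tam: $19,450 | Chaudhri: $9,175 | Orozco: $4,150 | Kowalski: $4,500 | Halvorsen: $25,200 | Andrade: $12,125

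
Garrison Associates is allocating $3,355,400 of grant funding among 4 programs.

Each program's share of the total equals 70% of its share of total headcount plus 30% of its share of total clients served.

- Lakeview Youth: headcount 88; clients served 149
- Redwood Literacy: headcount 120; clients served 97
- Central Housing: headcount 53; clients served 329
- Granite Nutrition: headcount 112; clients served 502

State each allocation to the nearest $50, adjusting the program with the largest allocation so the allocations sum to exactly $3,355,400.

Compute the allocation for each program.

Lakeview Youth: $693,400 · Redwood Literacy: $846,300 · Central Housing: $641,250 · Granite Nutrition: $1,174,450

Totals — headcount 373, clients served 1,077.
Blended shares (70% headcount + 30% clients served): Lakeview Youth 0.2067; Redwood Literacy 0.2522; Central Housing 0.1911; Granite Nutrition 0.3500.
Raw shares: Lakeview Youth 693,398.88; Redwood Literacy 846,300.90; Central Housing 641,241.30; Granite Nutrition 1,174,458.91.
After rounding ($50): Lakeview Youth $693,400; Redwood Literacy $846,300; Central Housing $641,250; Granite Nutrition $1,174,450. Sum = $3,355,400.
Rounded total matches; no reconciliation needed.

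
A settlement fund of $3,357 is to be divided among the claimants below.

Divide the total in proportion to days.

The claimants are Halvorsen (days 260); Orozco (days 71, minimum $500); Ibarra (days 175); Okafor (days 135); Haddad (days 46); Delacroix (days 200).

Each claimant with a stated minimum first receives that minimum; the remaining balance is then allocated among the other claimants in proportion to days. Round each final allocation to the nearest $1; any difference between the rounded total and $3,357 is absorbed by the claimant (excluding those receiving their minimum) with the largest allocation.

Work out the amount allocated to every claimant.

Halvorsen: $910 | Orozco: $500 | Ibarra: $613 | Okafor: $473 | Haddad: $161 | Delacroix: $700

Minimums first: Orozco $500. Balance $2,857.
Balance split over remaining days 816: Halvorsen 910.32 → $910; Ibarra 612.71 → $613; Okafor 472.67 → $473; Haddad 161.06 → $161; Delacroix 700.25 → $700.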